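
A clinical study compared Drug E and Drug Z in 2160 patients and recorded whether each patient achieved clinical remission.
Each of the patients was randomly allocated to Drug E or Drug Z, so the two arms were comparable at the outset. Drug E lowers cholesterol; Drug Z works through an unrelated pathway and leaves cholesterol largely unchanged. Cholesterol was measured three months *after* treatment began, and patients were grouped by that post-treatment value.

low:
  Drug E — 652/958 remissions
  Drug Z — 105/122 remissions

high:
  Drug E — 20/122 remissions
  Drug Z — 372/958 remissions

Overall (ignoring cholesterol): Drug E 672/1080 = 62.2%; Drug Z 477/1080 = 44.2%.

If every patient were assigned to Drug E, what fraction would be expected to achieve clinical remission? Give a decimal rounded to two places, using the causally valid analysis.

0.62

Stratifying would compare drugs among patients the drugs themselves sorted into cholesterol groups — a form of selection on an intermediate. The unconditioned pooled rates give the total causal effect.
So P(outcome | do(Drug E)) is just the pooled rate for Drug E: 672/1080 = 0.622.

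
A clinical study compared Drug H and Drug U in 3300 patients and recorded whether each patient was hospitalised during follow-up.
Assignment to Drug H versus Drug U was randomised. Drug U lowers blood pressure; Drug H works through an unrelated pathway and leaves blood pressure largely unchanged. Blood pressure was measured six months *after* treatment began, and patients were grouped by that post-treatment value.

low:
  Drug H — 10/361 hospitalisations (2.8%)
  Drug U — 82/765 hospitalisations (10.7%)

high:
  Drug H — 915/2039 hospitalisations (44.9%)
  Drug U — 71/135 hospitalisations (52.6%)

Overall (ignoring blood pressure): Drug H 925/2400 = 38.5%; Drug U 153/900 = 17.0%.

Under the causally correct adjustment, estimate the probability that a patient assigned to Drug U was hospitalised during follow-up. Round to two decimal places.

0.17

Blood pressure is downstream of the drug. One should not condition on a consequence of treatment, so the overall rates are the right comparison.
So P(outcome | do(Drug U)) is just the pooled rate for Drug U: 153/900 = 0.170.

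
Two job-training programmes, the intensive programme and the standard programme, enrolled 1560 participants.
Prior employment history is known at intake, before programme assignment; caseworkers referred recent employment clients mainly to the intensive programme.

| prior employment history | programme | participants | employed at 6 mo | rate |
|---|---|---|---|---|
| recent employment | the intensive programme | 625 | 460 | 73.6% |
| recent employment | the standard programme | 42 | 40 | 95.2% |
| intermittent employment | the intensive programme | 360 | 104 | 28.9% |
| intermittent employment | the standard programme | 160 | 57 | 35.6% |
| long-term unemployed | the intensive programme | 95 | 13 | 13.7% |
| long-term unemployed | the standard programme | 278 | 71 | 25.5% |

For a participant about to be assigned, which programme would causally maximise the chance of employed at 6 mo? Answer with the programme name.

the standard programme

The prior employment history-specific comparison favours the standard programme throughout, but the pooled figures favour the intensive programme. The question is whether to condition on prior employment history.
Here prior employment history is a common cause — it drives both which programme a case falls under and the outcome. The crude comparison mixes populations; the stratum-specific rates are the causally relevant ones.
Within each level — recent employment: 73.6% vs 95.2%; intermittent employment: 28.9% vs 35.6%; long-term unemployed: 13.7% vs 25.5% — the standard programme is higher every time.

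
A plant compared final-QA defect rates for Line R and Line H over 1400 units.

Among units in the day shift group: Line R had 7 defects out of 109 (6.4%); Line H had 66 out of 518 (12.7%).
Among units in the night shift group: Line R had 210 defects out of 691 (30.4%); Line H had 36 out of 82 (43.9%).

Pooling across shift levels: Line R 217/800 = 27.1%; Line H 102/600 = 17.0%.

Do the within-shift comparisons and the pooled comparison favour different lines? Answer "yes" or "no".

yes

Within each shift level (day shift 6.4% vs 12.7%; night shift 30.4% vs 43.9%), Line R has the lower rate every time. Pooled: 27.1% vs 17.0% — Line H has the lower rate overall. The two comparisons disagree.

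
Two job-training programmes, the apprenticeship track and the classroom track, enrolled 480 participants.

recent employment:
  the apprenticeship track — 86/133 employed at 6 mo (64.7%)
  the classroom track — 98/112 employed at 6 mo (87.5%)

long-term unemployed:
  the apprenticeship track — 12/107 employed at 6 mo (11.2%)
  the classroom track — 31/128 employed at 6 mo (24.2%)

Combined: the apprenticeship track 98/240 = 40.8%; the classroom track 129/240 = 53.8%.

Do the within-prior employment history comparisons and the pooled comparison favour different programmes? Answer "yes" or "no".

no

Within each prior employment history level (recent employment 64.7% vs 87.5%; long-term unemployed 11.2% vs 24.2%), the classroom track has the higher rate every time. Pooled: 40.8% vs 53.8% — the classroom track has the higher rate overall. They agree.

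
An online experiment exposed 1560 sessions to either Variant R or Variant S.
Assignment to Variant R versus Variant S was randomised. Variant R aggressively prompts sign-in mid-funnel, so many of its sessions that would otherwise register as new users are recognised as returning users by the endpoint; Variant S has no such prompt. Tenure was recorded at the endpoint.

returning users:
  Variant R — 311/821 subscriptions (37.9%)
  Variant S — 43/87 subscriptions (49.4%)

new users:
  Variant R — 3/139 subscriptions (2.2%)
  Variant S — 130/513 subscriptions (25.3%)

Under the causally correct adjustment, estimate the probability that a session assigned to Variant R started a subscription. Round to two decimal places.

0.33

User tenure is recorded after the variant and is itself shifted by it — it sits on the causal path from variant to outcome. Conditioning on a mediator would strip out part of the effect we want; the pooled comparison gives the total causal effect.
So P(outcome | do(Variant R)) is just the pooled rate for Variant R: 314/960 = 0.327.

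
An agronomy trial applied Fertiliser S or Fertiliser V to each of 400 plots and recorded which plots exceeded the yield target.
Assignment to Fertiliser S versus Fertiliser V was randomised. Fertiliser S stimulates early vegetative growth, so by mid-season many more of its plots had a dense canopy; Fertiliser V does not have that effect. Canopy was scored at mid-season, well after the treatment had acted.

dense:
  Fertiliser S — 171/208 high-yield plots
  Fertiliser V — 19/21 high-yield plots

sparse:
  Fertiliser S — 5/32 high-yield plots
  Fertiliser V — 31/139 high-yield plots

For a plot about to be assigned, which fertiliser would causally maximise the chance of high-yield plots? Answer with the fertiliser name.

Mid-season canopy is downstream of the fertiliser. One should not condition on a consequence of treatment, so the overall rates are the right comparison.
Pooled: Fertiliser S 73.3% vs Fertiliser V 31.2%; Fertiliser S is higher overall.

Fertiliser S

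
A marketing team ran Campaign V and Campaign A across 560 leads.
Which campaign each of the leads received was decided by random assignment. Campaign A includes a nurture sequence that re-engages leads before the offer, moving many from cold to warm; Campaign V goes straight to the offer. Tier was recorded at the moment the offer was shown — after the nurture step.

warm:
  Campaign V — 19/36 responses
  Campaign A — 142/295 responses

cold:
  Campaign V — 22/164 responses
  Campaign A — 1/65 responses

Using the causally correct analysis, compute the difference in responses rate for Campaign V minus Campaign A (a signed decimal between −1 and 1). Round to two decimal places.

-0.19

Within every engagement tier level Campaign V has the higher rate, yet pooled Campaign A does — Simpson's reversal.
Because the campaign influences engagement tier, engagement tier is a post-treatment mediator, not a confounder. Stratifying on it would bias the estimate; the causal effect is the crude pooled difference.
The causal difference is the pooled difference: 0.205 − 0.397 = -0.192.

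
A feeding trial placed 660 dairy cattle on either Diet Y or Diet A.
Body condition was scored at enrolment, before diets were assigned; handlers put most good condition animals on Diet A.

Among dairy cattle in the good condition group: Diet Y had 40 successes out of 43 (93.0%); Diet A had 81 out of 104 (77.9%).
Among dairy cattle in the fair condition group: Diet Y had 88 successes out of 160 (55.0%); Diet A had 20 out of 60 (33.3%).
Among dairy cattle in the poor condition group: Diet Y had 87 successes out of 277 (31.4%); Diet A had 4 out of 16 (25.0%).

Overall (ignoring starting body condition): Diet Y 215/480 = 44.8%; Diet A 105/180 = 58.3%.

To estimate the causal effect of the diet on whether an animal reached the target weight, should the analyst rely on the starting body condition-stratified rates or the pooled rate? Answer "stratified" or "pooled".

Starting body condition is set before the diet has any effect — it is not caused by the diet — and it independently drives the outcome. That makes it a confounder, so the causal comparison is within starting body condition levels.
Within each level — good condition: 93.0% vs 77.9%; fair condition: 55.0% vs 33.3%; poor condition: 31.4% vs 25.0% — Diet Y is higher every time.

stratified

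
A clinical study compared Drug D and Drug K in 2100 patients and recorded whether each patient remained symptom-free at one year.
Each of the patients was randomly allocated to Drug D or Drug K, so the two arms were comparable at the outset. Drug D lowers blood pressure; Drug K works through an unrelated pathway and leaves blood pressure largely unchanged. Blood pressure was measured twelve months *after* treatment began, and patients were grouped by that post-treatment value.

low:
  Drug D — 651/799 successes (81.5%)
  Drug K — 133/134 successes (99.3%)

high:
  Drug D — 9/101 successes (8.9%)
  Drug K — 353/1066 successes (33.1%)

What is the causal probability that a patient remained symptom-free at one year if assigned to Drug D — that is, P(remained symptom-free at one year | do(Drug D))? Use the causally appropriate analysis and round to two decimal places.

0.73

The stratified and pooled comparisons disagree (Drug K wins within each blood pressure; Drug D wins overall), so the answer turns on the causal role of blood pressure.
The distribution of blood pressure is itself part of what the drug does — it is an intermediate outcome. Holding it fixed would remove that part of the effect; the total effect is the pooled difference.
So P(outcome | do(Drug D)) is just the pooled rate for Drug D: 660/900 = 0.733.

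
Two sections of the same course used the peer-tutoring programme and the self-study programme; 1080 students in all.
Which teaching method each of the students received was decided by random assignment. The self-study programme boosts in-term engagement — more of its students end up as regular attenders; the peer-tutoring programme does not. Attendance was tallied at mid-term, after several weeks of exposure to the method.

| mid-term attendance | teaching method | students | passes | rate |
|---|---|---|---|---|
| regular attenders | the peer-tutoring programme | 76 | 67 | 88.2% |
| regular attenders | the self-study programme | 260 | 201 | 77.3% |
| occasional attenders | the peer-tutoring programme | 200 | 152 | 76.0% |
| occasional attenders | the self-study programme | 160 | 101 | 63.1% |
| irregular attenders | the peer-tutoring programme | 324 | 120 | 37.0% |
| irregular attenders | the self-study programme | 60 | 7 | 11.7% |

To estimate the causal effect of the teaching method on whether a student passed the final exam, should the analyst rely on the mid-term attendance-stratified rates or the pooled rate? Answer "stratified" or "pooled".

pooled

The mid-term attendance-specific comparison favours the peer-tutoring programme throughout, but the pooled figures favour the self-study programme. The question is whether to condition on mid-term attendance.
The distribution of mid-term attendance is itself part of what the teaching method does — it is an intermediate outcome. Holding it fixed would remove that part of the effect; the total effect is the pooled difference.
Pooled: the peer-tutoring programme 56.5% vs the self-study programme 64.4%; the self-study programme is higher overall.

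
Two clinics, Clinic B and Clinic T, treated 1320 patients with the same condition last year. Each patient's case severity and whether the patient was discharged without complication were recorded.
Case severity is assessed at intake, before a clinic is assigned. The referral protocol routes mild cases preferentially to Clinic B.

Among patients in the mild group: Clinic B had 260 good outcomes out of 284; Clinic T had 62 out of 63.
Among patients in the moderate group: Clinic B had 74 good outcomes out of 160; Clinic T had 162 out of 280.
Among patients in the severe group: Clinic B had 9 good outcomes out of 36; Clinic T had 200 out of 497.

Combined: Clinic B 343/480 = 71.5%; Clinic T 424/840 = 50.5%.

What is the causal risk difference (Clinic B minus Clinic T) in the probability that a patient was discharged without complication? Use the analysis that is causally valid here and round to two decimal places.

Within every case severity level Clinic T has the higher rate, yet pooled Clinic B does — Simpson's reversal.
The imbalance in case severity arose from how patients were allocated, not from anything the clinic did; and case severity independently affects the outcome. The pooled gap is confounded — condition on case severity.
Adjusting over the population distribution of case severity: 0.263·(0.915−0.984) + 0.333·(0.463−0.579) + 0.404·(0.250−0.402) = -0.118.

-0.12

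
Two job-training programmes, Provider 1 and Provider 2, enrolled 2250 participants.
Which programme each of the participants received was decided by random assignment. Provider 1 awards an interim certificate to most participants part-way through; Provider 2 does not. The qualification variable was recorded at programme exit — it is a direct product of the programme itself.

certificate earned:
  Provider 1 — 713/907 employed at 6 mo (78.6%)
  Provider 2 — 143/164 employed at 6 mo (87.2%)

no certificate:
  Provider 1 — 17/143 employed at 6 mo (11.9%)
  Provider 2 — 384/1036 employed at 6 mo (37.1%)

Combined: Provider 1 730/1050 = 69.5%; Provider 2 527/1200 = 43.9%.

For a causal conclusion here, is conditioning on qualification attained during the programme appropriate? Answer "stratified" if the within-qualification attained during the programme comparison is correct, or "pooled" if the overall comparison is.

pooled

Qualification attained during the programme is downstream of the programme. One should not condition on a consequence of treatment, so the overall rates are the right comparison.
Pooled: Provider 1 69.5% vs Provider 2 43.9%; Provider 1 is higher overall.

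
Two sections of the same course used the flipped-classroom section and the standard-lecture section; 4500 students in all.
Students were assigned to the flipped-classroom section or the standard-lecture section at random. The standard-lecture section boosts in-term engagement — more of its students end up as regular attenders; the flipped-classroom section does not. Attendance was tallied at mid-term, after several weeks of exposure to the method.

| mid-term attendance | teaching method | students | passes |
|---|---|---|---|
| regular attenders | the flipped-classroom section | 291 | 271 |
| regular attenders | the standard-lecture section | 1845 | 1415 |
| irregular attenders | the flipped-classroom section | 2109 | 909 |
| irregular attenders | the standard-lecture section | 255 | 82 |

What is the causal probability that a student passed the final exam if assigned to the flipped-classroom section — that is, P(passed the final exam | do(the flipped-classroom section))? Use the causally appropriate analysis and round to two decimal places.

The mid-term attendance-specific comparison favours the flipped-classroom section throughout, but the pooled figures favour the standard-lecture section. The question is whether to condition on mid-term attendance.
Mid-term attendance lies on the pathway teaching method → mid-term attendance → outcome, so adjusting for it blocks the indirect effect. For the total causal effect of teaching method, use the unadjusted pooled rates.
So P(outcome | do(the flipped-classroom section)) is just the pooled rate for the flipped-classroom section: 1180/2400 = 0.492.

0.49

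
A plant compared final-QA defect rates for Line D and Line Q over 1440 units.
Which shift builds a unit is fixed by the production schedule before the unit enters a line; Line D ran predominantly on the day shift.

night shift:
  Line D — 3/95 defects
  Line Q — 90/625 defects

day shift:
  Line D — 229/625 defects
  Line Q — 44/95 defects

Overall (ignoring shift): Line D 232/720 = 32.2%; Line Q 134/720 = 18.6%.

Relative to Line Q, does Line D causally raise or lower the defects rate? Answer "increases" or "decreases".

decreases

Shift satisfies the back-door criterion: it is not a descendant of the line, and it blocks the spurious path from line to outcome. Adjusting for it (i.e., using the within-shift rates) gives the causal effect.
Within each level — night shift: 3.2% vs 14.4%; day shift: 36.6% vs 46.3% — Line D is lower every time.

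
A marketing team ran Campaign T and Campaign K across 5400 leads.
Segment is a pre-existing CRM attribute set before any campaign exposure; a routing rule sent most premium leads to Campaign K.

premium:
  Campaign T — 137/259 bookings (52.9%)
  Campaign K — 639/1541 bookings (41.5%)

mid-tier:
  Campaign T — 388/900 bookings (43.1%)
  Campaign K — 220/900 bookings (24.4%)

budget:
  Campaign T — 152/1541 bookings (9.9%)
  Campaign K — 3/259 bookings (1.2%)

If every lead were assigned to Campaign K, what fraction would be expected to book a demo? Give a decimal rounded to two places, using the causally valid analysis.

The customer segment-specific comparison favours Campaign T throughout, but the pooled figures favour Campaign K. The question is whether to condition on customer segment.
Since customer segment is a pre-existing factor (not a product of the campaign) and it affects the outcome on its own, it is a confounder. The stratified rates, not the pooled rate, identify the causal effect.
Standardising Campaign K to the population customer segment mix: 0.333·639/1541 + 0.333·220/900 + 0.333·3/259 = 0.224.

0.22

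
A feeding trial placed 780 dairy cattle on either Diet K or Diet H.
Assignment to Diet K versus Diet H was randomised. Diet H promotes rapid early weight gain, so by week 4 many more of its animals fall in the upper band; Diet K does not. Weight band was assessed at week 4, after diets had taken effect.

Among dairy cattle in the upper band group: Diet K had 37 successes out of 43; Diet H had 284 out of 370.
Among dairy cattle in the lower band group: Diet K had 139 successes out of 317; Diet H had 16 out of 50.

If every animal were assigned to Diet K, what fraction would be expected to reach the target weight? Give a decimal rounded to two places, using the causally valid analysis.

0.49

The week-4 weight band-specific comparison favours Diet K throughout, but the pooled figures favour Diet H. The question is whether to condition on week-4 weight band.
Week-4 weight band lies on the pathway diet → week-4 weight band → outcome, so adjusting for it blocks the indirect effect. For the total causal effect of diet, use the unadjusted pooled rates.
So P(outcome | do(Diet K)) is just the pooled rate for Diet K: 176/360 = 0.489.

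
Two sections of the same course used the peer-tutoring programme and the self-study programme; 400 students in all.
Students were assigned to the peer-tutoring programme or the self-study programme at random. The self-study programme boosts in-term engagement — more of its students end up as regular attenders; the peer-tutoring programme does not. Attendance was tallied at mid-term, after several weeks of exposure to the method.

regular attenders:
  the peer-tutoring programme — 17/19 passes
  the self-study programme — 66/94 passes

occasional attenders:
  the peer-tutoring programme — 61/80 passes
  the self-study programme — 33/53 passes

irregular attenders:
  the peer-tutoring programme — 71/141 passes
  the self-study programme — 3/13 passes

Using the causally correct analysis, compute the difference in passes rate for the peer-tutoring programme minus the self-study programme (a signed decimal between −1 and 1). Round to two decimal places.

-0.02

The mid-term attendance-specific comparison favours the peer-tutoring programme throughout, but the pooled figures favour the self-study programme. The question is whether to condition on mid-term attendance.
Stratifying would compare teaching methods among students the teaching methods themselves sorted into mid-term attendance groups — a form of selection on an intermediate. The unconditioned pooled rates give the total causal effect.
The causal difference is the pooled difference: 0.621 − 0.637 = -0.017.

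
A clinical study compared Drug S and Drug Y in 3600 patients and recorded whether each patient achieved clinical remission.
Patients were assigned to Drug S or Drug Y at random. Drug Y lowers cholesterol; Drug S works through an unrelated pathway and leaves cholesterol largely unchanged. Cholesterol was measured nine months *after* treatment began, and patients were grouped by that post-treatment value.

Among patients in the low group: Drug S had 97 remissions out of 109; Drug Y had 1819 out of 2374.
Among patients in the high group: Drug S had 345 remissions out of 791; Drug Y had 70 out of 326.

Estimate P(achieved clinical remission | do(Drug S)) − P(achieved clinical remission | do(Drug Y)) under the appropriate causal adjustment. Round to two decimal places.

Cholesterol is downstream of the drug. One should not condition on a consequence of treatment, so the overall rates are the right comparison.
The causal difference is the pooled difference: 0.491 − 0.700 = -0.209.

-0.21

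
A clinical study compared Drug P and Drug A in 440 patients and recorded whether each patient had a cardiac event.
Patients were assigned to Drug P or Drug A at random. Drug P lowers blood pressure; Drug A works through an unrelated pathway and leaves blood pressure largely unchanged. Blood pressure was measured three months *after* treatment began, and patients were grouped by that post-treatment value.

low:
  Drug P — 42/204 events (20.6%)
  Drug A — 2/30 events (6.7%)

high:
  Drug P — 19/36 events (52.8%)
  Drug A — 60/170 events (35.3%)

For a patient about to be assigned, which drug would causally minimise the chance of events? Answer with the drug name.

The distribution of blood pressure is itself part of what the drug does — it is an intermediate outcome. Holding it fixed would remove that part of the effect; the total effect is the pooled difference.
Pooled: Drug P 25.4% vs Drug A 31.0%; Drug P is lower overall.

Drug P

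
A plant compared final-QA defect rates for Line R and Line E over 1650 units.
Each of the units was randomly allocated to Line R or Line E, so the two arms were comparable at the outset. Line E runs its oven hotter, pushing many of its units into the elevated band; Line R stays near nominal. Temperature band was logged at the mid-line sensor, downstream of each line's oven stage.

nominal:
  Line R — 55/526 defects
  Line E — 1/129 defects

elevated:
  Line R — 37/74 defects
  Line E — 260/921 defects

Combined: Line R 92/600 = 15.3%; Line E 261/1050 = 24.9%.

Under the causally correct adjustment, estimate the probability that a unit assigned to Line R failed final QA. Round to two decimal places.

0.15

In-process temperature band lies on the pathway line → in-process temperature band → outcome, so adjusting for it blocks the indirect effect. For the total causal effect of line, use the unadjusted pooled rates.
So P(outcome | do(Line R)) is just the pooled rate for Line R: 92/600 = 0.153.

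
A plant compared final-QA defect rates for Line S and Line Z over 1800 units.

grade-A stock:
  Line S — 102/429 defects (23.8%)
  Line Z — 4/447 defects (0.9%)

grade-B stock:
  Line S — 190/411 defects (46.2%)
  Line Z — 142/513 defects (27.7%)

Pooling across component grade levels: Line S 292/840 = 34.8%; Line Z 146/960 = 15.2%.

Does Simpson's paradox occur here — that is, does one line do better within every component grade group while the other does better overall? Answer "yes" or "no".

Within each component grade level (grade-A stock 23.8% vs 0.9%; grade-B stock 46.2% vs 27.7%), Line Z has the lower rate every time. Pooled: 34.8% vs 15.2% — Line Z has the lower rate overall. They agree.

no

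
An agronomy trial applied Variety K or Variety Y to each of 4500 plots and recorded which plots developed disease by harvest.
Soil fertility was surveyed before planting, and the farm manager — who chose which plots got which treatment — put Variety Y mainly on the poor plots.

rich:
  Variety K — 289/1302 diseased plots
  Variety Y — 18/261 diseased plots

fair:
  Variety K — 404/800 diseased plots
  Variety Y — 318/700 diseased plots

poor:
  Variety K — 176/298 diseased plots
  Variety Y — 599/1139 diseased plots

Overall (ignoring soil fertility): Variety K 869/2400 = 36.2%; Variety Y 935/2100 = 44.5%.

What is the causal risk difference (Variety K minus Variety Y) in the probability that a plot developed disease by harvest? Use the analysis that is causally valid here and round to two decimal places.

+0.09

The soil fertility-specific comparison favours Variety Y throughout, but the pooled figures favour Variety K. The question is whether to condition on soil fertility.
Nothing the variety does changes soil fertility; the imbalance is an allocation artefact. With soil fertility also predicting the outcome, the pooled figure is confounded, and the within-stratum comparison is the causal one.
Adjusting over the population distribution of soil fertility: 0.347·(0.222−0.069) + 0.333·(0.505−0.454) + 0.319·(0.591−0.526) = +0.091.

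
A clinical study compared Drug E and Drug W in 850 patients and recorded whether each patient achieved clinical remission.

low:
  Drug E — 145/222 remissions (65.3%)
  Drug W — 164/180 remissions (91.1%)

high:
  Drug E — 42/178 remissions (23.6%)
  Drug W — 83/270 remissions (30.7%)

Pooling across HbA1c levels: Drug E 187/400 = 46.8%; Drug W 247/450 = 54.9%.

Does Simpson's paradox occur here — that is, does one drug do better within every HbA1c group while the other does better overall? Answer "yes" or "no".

no

Within each HbA1c level (low 65.3% vs 91.1%; high 23.6% vs 30.7%), Drug W has the higher rate every time. Pooled: 46.8% vs 54.9% — Drug W has the higher rate overall. They agree.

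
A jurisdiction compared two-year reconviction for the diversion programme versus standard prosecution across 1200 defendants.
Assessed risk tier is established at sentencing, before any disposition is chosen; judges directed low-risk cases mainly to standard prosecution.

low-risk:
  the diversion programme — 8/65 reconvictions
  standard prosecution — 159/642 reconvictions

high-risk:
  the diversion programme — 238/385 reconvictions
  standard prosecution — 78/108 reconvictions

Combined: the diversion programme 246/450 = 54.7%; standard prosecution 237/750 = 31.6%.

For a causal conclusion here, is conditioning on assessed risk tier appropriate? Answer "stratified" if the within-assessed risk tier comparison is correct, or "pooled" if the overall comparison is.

Assessed risk tier differs across dispositions for reasons unrelated to any effect of the disposition itself, and it separately predicts the outcome — a classic confounder. We must compare within assessed risk tier levels.
Within each level — low-risk: 12.3% vs 24.8%; high-risk: 61.8% vs 72.2% — the diversion programme is lower every time.

stratified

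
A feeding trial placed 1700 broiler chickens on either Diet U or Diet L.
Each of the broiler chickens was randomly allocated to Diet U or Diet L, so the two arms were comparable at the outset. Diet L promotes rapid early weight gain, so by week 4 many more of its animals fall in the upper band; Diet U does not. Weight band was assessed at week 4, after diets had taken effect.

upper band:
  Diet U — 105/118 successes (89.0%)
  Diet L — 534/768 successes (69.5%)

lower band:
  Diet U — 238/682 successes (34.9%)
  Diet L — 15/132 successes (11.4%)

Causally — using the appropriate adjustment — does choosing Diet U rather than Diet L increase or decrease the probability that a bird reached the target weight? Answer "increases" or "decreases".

The stratified and pooled comparisons disagree (Diet U wins within each week-4 weight band; Diet L wins overall), so the answer turns on the causal role of week-4 weight band.
Stratifying would compare diets among broiler chickens the diets themselves sorted into week-4 weight band groups — a form of selection on an intermediate. The unconditioned pooled rates give the total causal effect.
Pooled: Diet U 42.9% vs Diet L 61.0%; Diet L is higher overall.

decreases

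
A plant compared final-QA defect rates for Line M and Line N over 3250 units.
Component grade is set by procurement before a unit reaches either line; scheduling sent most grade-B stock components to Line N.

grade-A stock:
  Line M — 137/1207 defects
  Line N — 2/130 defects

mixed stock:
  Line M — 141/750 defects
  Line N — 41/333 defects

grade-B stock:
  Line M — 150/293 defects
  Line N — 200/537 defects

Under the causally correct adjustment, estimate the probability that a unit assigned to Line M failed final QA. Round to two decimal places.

The stratified and pooled comparisons disagree (Line N wins within each component grade; Line M wins overall), so the answer turns on the causal role of component grade.
Here component grade is a common cause — it drives both which line a case falls under and the outcome. The crude comparison mixes populations; the stratum-specific rates are the causally relevant ones.
Standardising Line M to the population component grade mix: 0.411·137/1207 + 0.333·141/750 + 0.255·150/293 = 0.240.

0.24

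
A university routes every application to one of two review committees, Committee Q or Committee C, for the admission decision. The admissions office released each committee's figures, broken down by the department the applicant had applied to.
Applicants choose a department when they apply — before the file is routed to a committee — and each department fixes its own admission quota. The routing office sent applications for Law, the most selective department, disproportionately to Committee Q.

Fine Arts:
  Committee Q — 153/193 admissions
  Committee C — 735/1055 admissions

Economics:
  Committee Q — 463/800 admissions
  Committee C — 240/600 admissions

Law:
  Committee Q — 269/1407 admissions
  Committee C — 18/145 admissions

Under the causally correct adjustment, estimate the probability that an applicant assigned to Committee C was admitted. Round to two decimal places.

Here department is a common cause — it drives both which review committee a case falls under and the outcome. The crude comparison mixes populations; the stratum-specific rates are the causally relevant ones.
Standardising Committee C to the population department mix: 0.297·735/1055 + 0.333·240/600 + 0.370·18/145 = 0.386.

0.39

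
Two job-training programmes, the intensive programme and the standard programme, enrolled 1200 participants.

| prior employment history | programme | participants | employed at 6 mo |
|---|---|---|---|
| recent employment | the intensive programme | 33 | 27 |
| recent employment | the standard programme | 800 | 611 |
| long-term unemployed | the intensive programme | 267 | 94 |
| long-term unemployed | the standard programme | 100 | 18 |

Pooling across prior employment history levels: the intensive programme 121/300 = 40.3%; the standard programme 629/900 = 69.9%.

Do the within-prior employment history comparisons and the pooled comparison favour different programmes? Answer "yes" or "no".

Within each prior employment history level (recent employment 81.8% vs 76.4%; long-term unemployed 35.2% vs 18.0%), the intensive programme has the higher rate every time. Pooled: 40.3% vs 69.9% — the standard programme has the higher rate overall. The two comparisons disagree.

yes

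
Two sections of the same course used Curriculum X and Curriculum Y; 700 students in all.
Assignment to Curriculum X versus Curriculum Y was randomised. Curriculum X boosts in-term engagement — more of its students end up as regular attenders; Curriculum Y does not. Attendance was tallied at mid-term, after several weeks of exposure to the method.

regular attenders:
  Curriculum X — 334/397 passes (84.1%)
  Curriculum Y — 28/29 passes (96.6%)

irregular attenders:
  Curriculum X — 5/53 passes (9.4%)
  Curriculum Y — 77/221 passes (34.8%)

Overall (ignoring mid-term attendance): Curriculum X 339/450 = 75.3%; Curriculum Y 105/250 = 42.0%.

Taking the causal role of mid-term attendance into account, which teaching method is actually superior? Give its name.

Because the teaching method influences mid-term attendance, mid-term attendance is a post-treatment mediator, not a confounder. Stratifying on it would bias the estimate; the causal effect is the crude pooled difference.
Pooled: Curriculum X 75.3% vs Curriculum Y 42.0%; Curriculum X is higher overall.

Curriculum X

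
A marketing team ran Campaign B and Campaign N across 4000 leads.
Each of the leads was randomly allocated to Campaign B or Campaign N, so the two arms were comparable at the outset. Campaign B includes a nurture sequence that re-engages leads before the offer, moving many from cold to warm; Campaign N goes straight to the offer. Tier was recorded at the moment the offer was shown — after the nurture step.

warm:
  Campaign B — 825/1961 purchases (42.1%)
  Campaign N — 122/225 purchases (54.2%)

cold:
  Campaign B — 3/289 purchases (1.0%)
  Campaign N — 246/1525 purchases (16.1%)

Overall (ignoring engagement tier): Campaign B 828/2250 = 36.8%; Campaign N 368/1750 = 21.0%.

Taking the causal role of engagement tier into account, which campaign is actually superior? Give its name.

Campaign N is higher inside every engagement tier stratum but Campaign B is higher in aggregate. Whether to stratify depends on how engagement tier relates to the campaign.
Engagement tier is downstream of the campaign. One should not condition on a consequence of treatment, so the overall rates are the right comparison.
Pooled: Campaign B 36.8% vs Campaign N 21.0%; Campaign B is higher overall.

Campaign B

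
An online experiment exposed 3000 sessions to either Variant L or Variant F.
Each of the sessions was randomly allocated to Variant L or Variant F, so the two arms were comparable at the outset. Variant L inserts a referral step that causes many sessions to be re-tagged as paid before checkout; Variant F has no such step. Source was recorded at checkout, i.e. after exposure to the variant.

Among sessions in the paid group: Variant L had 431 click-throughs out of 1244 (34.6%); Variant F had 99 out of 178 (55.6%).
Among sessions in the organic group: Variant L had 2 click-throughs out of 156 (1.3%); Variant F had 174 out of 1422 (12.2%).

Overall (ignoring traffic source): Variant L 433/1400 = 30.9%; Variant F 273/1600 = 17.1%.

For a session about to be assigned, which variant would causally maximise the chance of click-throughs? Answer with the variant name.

The distribution of traffic source is itself part of what the variant does — it is an intermediate outcome. Holding it fixed would remove that part of the effect; the total effect is the pooled difference.
Pooled: Variant L 30.9% vs Variant F 17.1%; Variant L is higher overall.

Variant L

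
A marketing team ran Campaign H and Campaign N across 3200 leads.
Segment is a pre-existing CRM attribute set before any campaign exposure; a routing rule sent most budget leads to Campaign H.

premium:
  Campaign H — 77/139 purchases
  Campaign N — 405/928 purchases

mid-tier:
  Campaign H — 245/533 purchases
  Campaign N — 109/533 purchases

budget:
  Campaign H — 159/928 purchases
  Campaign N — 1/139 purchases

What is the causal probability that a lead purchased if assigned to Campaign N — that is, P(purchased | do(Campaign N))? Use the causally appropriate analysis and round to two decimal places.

0.22

Customer segment differs across campaigns for reasons unrelated to any effect of the campaign itself, and it separately predicts the outcome — a classic confounder. We must compare within customer segment levels.
Standardising Campaign N to the population customer segment mix: 0.333·405/928 + 0.333·109/533 + 0.333·1/139 = 0.216.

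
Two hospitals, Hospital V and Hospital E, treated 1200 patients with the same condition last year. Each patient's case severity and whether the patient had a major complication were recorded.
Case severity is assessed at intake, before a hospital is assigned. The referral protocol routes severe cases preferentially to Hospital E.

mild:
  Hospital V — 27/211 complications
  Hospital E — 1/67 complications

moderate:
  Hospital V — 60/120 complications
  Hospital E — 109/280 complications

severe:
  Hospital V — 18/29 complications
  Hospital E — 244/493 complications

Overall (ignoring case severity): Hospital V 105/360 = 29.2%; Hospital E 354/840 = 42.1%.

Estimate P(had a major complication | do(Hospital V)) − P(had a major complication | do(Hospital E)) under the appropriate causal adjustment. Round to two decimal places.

+0.12

Since case severity is a pre-existing factor (not a product of the hospital) and it affects the outcome on its own, it is a confounder. The stratified rates, not the pooled rate, identify the causal effect.
Adjusting over the population distribution of case severity: 0.232·(0.128−0.015) + 0.333·(0.500−0.389) + 0.435·(0.621−0.495) = +0.118.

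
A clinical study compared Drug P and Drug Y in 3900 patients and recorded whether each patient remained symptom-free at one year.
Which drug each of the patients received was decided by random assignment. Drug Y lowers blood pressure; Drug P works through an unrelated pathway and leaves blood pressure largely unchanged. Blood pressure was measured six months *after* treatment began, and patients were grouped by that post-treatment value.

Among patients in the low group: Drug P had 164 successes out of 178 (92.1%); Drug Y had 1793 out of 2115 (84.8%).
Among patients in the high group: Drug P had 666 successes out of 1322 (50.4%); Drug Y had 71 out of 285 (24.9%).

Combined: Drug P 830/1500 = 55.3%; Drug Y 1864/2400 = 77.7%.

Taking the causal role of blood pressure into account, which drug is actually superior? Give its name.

The stratified and pooled comparisons disagree (Drug P wins within each blood pressure; Drug Y wins overall), so the answer turns on the causal role of blood pressure.
Blood pressure is recorded after the drug and is itself shifted by it — it sits on the causal path from drug to outcome. Conditioning on a mediator would strip out part of the effect we want; the pooled comparison gives the total causal effect.
Pooled: Drug P 55.3% vs Drug Y 77.7%; Drug Y is higher overall.

Drug Y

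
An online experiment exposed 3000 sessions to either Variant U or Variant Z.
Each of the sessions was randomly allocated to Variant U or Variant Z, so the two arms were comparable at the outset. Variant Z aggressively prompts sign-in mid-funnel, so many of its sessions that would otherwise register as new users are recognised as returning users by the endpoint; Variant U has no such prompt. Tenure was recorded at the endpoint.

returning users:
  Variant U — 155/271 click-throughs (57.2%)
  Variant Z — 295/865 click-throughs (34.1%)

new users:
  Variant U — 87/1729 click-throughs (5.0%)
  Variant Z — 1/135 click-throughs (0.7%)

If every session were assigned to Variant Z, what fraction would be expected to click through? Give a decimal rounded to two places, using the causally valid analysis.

User tenure is downstream of the variant. One should not condition on a consequence of treatment, so the overall rates are the right comparison.
So P(outcome | do(Variant Z)) is just the pooled rate for Variant Z: 296/1000 = 0.296.

0.30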